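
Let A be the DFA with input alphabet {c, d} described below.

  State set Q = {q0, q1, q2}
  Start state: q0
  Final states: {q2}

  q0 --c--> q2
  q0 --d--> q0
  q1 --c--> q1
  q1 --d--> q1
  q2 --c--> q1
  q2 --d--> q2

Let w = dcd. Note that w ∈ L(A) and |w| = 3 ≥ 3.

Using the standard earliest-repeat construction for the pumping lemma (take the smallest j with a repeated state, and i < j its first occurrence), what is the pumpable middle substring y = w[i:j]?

State sequence: q0 -d-> q0 -c-> q2 -d-> q2
First repeat at step 1: q0 was already visited.

So i = 0, j = 1, giving x = w[0:0] = ε, y = w[0:1] = d, z = w[1:3] = cd.
Check: |xy| = 1 ≤ 3 and |y| = 1 ≥ 1. Reading y takes A from q0 back to q0, so every xyⁱz is accepted.
With |Q| = 3, pigeonhole forces a state repeat no later than step 3; the substring read between the first and second visits to that state can be pumped.

d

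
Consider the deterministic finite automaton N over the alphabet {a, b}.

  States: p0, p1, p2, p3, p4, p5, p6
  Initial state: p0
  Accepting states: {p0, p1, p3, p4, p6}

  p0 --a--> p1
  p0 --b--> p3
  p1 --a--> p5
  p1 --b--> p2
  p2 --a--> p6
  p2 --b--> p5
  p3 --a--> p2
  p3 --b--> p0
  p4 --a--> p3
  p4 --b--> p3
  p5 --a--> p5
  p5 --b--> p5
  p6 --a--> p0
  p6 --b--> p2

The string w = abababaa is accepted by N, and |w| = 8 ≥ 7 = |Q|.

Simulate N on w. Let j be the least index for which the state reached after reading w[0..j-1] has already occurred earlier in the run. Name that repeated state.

p2

Run of N on w = a b a b a b a a:
  step 0: p0  (start)
  step 1: p1  (read a: p0→p1)
  step 2: p2  (read b: p1→p2)
  step 3: p6  (read a: p2→p6)
  step 4: p2  (read b: p6→p2)   ← first repeat (p2 seen earlier)
  step 5: p6  (read a: p2→p6)
  step 6: p2  (read b: p6→p2)
  step 7: p6  (read a: p2→p6)
  step 8: p0  (read a: p6→p0)

The earliest repeat is at step j = 4: N is in p2, which it already visited at step i = 2.
Pumping length from the standard proof: p = 7 (the number of states). The repeated state found above gives |xy| = j ≤ 7 and |y| = j − i ≥ 1.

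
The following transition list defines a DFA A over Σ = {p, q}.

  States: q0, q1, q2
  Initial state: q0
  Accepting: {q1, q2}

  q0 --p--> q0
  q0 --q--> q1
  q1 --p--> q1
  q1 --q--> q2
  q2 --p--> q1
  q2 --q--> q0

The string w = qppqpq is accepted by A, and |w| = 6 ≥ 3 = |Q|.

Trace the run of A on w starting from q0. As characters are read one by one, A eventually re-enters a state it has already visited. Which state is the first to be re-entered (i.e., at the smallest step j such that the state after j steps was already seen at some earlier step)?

q1

State sequence: q0 -q-> q1 -p-> q1 -p-> q1 -q-> q2 -p-> q1 -q-> q2
First repeat at step 2: q1 was already visited.

The earliest repeat is at step j = 2: A is in q1, which it already visited at step i = 1.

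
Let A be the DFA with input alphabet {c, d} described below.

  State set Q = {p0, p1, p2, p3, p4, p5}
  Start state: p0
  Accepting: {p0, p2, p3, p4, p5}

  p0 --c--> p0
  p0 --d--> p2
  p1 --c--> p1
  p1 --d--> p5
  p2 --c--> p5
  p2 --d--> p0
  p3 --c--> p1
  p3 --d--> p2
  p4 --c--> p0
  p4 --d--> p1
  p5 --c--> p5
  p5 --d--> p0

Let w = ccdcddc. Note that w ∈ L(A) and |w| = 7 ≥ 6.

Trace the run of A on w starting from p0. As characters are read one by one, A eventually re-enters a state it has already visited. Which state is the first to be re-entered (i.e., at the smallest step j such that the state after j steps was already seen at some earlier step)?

State sequence: p0 -c-> p0 -c-> p0 -d-> p2 -c-> p5 -d-> p0 -d-> p2 -c-> p5
First repeat at step 1: p0 was already visited.

The earliest repeat is at step j = 1: A is in p0, which it already visited at step i = 0.
The DFA has 6 states, so the proof of the pumping lemma guarantees a repeated state among the first 6+1 visited; the segment between the two visits is the pumpable y.

p0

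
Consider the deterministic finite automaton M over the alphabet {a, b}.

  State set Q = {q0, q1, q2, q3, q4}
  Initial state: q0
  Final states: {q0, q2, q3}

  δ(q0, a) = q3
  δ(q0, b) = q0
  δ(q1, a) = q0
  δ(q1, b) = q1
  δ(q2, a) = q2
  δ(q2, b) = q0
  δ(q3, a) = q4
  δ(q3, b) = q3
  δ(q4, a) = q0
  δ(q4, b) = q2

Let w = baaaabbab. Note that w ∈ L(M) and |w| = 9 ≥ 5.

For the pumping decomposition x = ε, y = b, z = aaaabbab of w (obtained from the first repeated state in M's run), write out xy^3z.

xy^3z = ε·b·b·b·aaaabbab = bbbaaaabbab.
Reading y = b takes M from q0 back to q0, so after x·y·y·y the machine is still in q0, and z then leads to the accepting state q2. Hence bbbaaaabbab ∈ L(M).

bbbaaaabbab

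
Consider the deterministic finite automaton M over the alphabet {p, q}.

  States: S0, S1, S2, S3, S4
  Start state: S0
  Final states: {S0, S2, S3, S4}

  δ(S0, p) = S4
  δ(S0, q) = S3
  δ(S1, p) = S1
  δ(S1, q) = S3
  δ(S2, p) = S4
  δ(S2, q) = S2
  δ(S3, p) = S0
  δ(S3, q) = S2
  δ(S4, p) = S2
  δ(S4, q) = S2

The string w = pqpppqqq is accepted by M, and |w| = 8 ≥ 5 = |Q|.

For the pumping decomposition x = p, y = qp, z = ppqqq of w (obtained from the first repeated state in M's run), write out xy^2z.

pqpqpppqqq

xy^2z = p·qp·qp·ppqqq = pqpqpppqqq.
Reading y = qp takes M from S4 back to S4, so after x·y·y the machine is still in S4, and z then leads to the accepting state S2. Hence pqpqpppqqq ∈ L(M).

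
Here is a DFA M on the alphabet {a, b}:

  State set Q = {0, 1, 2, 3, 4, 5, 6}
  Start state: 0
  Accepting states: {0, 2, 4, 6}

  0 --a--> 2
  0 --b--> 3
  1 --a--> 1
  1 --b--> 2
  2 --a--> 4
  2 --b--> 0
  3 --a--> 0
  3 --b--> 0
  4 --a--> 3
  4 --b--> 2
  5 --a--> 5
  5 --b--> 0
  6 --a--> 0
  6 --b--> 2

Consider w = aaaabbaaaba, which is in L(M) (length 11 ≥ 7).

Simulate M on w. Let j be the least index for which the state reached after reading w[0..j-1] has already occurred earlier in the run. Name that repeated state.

State sequence: 0 -a-> 2 -a-> 4 -a-> 3 -a-> 0 -b-> 3 -b-> 0 -a-> 2 -a-> 4 -a-> 3 -b-> 0 -a-> 2
First repeat at step 4: 0 was already visited.

The earliest repeat is at step j = 4: M is in 0, which it already visited at step i = 0.
Pumping length from the standard proof: p = 7 (the number of states). The repeated state found above gives |xy| = j ≤ 7 and |y| = j − i ≥ 1.

0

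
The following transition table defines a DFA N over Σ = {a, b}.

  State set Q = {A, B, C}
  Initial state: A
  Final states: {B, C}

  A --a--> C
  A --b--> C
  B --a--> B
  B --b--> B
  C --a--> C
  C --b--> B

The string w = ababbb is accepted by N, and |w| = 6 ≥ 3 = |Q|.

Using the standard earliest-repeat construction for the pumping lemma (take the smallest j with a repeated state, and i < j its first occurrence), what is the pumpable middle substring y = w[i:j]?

Run of N on w = a b a b b b:
  step 0: A  (start)
  step 1: C  (read a: A→C)
  step 2: B  (read b: C→B)
  step 3: B  (read a: B→B)   ← first repeat (B seen earlier)
  step 4: B  (read b: B→B)
  step 5: B  (read b: B→B)
  step 6: B  (read b: B→B)

So i = 2, j = 3, giving x = w[0:2] = ab, y = w[2:3] = a, z = w[3:6] = bbb.
Check: |xy| = 3 ≤ 3 and |y| = 1 ≥ 1. Reading y takes N from B back to B, so every xyⁱz is accepted.
The DFA has 3 states, so the proof of the pumping lemma guarantees a repeated state among the first 3+1 visited; the segment between the two visits is the pumpable y.

a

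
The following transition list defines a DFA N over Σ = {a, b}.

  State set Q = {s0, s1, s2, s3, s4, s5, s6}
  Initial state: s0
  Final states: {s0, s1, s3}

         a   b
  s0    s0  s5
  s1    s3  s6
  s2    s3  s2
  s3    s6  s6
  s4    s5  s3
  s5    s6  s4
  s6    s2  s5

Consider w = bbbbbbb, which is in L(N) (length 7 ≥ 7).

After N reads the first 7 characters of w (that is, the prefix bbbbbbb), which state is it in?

Run of N on the first 7 characters of w = b b b b b b b:
  step 0: s0  (start)
  step 1: s5  (read b: s0→s5)
  step 2: s4  (read b: s5→s4)
  step 3: s3  (read b: s4→s3)
  step 4: s6  (read b: s3→s6)
  step 5: s5  (read b: s6→s5)
  step 6: s4  (read b: s5→s4)
  step 7: s3  (read b: s4→s3)

After reading 7 characters, N is in state s3.
(This kind of state-tracing is the core of the pumping-lemma construction: with 7 states, pigeonhole forces a repeat within the first 7 steps.)

s3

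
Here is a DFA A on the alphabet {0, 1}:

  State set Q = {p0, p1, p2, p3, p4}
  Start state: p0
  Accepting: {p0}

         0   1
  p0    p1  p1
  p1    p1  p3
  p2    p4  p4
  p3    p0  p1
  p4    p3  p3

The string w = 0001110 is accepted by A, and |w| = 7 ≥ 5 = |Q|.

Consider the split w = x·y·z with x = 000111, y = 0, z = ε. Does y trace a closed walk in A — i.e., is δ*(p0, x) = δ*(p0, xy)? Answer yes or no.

State sequence: p0 -0-> p1 -0-> p1 -0-> p1 -1-> p3 -1-> p1 -1-> p3 -0-> p0

After x (step 6): p3. After xy (step 7): p0.
They differ (p3 ≠ p0), so y is not a cycle from the state after x; this split is not the one the pumping-lemma construction produces, and pumping y need not keep the string in L(A).

no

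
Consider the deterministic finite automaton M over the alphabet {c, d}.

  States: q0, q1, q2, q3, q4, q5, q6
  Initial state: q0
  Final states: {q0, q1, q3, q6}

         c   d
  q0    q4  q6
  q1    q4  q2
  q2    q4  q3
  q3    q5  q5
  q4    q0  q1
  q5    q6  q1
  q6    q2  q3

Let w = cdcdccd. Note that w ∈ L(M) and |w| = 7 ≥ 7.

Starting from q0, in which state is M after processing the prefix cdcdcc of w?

q0

State sequence: q0 -c-> q4 -d-> q1 -c-> q4 -d-> q1 -c-> q4 -c-> q0

After reading 6 characters, M is in state q0.
(This kind of state-tracing is the core of the pumping-lemma construction: with 7 states, pigeonhole forces a repeat within the first 7 steps.)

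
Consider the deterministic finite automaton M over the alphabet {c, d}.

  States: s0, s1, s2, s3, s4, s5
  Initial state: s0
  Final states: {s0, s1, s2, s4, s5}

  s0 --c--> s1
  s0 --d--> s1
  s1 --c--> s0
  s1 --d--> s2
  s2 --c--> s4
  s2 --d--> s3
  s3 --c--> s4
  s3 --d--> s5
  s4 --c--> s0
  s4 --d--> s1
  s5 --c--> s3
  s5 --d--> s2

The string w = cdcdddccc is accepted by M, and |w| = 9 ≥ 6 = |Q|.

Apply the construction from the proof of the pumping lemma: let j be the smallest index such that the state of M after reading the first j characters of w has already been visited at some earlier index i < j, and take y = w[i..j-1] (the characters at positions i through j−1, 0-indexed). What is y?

Run of M on w = c d c d d d c c c:
  step 0: s0  (start)
  step 1: s1  (read c: s0→s1)
  step 2: s2  (read d: s1→s2)
  step 3: s4  (read c: s2→s4)
  step 4: s1  (read d: s4→s1)   ← first repeat (s1 seen earlier)
  step 5: s2  (read d: s1→s2)
  step 6: s3  (read d: s2→s3)
  step 7: s4  (read c: s3→s4)
  step 8: s0  (read c: s4→s0)
  step 9: s1  (read c: s0→s1)

So i = 1, j = 4, giving x = w[0:1] = c, y = w[1:4] = dcd, z = w[4:9] = ddccc.
Check: |xy| = 4 ≤ 6 and |y| = 3 ≥ 1. Reading y takes M from s1 back to s1, so every xyⁱz is accepted.
Pumping length from the standard proof: p = 6 (the number of states). The repeated state found above gives |xy| = j ≤ 6 and |y| = j − i ≥ 1.

dcd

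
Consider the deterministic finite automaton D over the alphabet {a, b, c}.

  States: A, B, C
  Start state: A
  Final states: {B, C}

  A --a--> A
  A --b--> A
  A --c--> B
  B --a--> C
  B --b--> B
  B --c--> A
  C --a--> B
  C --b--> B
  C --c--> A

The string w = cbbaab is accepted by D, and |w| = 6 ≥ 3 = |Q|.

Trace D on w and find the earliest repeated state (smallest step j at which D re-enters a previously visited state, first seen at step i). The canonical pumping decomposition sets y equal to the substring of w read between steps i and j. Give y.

b

Run of D on w = c b b a a b:
  step 0: A  (start)
  step 1: B  (read c: A→B)
  step 2: B  (read b: B→B)   ← first repeat (B seen earlier)
  step 3: B  (read b: B→B)
  step 4: C  (read a: B→C)
  step 5: B  (read a: C→B)
  step 6: B  (read b: B→B)

So i = 1, j = 2, giving x = w[0:1] = c, y = w[1:2] = b, z = w[2:6] = baab.
Check: |xy| = 2 ≤ 3 and |y| = 1 ≥ 1. Reading y takes D from B back to B, so every xyⁱz is accepted.
The DFA has 3 states, so the proof of the pumping lemma guarantees a repeated state among the first 3+1 visited; the segment between the two visits is the pumpable y.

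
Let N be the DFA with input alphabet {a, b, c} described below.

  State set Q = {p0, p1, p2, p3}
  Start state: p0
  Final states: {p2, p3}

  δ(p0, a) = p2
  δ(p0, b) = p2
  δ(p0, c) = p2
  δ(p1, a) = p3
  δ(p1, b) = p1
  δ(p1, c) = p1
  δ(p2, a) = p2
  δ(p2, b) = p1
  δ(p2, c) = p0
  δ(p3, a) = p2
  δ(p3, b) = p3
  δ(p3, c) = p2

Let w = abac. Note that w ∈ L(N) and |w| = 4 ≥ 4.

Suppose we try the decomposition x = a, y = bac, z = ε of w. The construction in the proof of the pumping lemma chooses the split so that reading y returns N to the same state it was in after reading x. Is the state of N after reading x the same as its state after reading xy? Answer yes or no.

State sequence: p0 -a-> p2 -b-> p1 -a-> p3 -c-> p2

After x (step 1): p2. After xy (step 4): p2.
They match, so y = bac drives N around a cycle from p2 back to itself; pumping y any number of times keeps N in p2 before reading z, and xyⁱz ∈ L(N) for every i ≥ 0.

yes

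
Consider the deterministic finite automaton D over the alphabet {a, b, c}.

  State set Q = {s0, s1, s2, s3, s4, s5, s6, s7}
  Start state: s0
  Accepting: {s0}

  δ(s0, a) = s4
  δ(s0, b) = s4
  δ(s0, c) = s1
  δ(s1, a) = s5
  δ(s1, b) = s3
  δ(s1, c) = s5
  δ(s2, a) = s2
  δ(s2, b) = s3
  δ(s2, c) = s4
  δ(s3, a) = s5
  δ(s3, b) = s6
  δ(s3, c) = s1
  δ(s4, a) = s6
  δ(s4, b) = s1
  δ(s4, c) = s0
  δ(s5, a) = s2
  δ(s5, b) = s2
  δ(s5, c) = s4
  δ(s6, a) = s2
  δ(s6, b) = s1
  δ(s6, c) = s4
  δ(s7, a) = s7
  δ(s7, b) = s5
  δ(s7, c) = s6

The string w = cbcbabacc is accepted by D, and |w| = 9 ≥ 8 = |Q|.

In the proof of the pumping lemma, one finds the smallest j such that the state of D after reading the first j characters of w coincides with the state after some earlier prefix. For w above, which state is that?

State sequence: s0 -c-> s1 -b-> s3 -c-> s1 -b-> s3 -a-> s5 -b-> s2 -a-> s2 -c-> s4 -c-> s0
First repeat at step 3: s1 was already visited.

The earliest repeat is at step j = 3: D is in s1, which it already visited at step i = 1.
With |Q| = 8, pigeonhole forces a state repeat no later than step 8; the substring read between the first and second visits to that state can be pumped.

s1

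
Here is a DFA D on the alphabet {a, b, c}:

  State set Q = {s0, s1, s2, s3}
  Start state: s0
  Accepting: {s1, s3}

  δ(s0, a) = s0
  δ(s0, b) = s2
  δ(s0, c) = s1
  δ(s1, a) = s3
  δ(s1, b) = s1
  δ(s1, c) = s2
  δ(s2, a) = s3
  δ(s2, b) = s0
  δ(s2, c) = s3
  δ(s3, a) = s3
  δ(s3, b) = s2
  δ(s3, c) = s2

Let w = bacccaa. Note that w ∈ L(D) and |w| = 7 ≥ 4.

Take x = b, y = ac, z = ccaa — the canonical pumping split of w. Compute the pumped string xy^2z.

xy^2z = b·ac·ac·ccaa = bacacccaa.
Reading y = ac takes D from s2 back to s2, so after x·y·y the machine is still in s2, and z then leads to the accepting state s3. Hence bacacccaa ∈ L(D).

bacacccaa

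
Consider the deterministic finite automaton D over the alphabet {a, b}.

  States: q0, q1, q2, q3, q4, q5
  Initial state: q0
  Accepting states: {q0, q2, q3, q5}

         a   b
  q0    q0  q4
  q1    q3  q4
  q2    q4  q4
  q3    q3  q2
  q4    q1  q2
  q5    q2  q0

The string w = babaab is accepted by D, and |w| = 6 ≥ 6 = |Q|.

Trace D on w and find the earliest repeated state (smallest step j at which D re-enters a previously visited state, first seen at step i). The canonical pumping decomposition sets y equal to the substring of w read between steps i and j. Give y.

State sequence: q0 -b-> q4 -a-> q1 -b-> q4 -a-> q1 -a-> q3 -b-> q2
First repeat at step 3: q4 was already visited.

So i = 1, j = 3, giving x = w[0:1] = b, y = w[1:3] = ab, z = w[3:6] = aab.
Check: |xy| = 3 ≤ 6 and |y| = 2 ≥ 1. Reading y takes D from q4 back to q4, so every xyⁱz is accepted.
The DFA has 6 states, so the proof of the pumping lemma guarantees a repeated state among the first 6+1 visited; the segment between the two visits is the pumpable y.

ab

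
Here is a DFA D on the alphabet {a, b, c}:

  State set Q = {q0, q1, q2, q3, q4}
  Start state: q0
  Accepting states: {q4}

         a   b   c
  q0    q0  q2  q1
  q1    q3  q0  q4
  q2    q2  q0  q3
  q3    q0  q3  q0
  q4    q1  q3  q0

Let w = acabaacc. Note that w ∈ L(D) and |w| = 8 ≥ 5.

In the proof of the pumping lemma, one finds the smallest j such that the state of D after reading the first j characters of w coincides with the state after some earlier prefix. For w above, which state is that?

State sequence: q0 -a-> q0 -c-> q1 -a-> q3 -b-> q3 -a-> q0 -a-> q0 -c-> q1 -c-> q4
First repeat at step 1: q0 was already visited.

The earliest repeat is at step j = 1: D is in q0, which it already visited at step i = 0.

q0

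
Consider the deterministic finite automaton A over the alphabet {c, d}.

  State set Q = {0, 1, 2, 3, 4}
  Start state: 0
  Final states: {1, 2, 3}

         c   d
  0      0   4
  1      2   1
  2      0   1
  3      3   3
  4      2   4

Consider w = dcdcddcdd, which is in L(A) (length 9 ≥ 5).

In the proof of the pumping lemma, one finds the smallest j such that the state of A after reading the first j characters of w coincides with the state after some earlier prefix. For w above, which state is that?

State sequence: 0 -d-> 4 -c-> 2 -d-> 1 -c-> 2 -d-> 1 -d-> 1 -c-> 2 -d-> 1 -d-> 1
First repeat at step 4: 2 was already visited.

The earliest repeat is at step j = 4: A is in 2, which it already visited at step i = 2.
With |Q| = 5, pigeonhole forces a state repeat no later than step 5; the substring read between the first and second visits to that state can be pumped.

2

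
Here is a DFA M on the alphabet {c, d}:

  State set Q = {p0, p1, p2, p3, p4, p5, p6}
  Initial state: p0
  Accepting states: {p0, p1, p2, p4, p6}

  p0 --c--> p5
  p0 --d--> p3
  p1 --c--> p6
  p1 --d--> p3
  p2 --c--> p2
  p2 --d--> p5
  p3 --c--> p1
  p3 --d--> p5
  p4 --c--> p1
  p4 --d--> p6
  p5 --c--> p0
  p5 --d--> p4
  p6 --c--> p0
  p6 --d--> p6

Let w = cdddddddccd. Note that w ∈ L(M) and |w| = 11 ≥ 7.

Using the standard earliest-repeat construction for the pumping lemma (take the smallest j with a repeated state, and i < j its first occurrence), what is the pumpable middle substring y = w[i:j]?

d

State sequence: p0 -c-> p5 -d-> p4 -d-> p6 -d-> p6 -d-> p6 -d-> p6 -d-> p6 -d-> p6 -c-> p0 -c-> p5 -d-> p4
First repeat at step 4: p6 was already visited.

So i = 3, j = 4, giving x = w[0:3] = cdd, y = w[3:4] = d, z = w[4:11] = ddddccd.
Check: |xy| = 4 ≤ 7 and |y| = 1 ≥ 1. Reading y takes M from p6 back to p6, so every xyⁱz is accepted.
The DFA has 7 states, so the proof of the pumping lemma guarantees a repeated state among the first 7+1 visited; the segment between the two visits is the pumpable y.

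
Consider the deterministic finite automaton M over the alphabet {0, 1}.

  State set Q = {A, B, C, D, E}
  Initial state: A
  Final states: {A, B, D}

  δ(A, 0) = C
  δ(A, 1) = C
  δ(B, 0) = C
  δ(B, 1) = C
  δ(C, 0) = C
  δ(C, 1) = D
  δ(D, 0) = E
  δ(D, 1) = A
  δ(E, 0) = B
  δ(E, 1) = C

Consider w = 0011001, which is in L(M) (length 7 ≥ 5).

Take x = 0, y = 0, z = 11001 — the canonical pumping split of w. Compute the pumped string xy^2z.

00011001

xy^2z = 0·0·0·11001 = 00011001.
Reading y = 0 takes M from C back to C, so after x·y·y the machine is still in C, and z then leads to the accepting state D. Hence 00011001 ∈ L(M).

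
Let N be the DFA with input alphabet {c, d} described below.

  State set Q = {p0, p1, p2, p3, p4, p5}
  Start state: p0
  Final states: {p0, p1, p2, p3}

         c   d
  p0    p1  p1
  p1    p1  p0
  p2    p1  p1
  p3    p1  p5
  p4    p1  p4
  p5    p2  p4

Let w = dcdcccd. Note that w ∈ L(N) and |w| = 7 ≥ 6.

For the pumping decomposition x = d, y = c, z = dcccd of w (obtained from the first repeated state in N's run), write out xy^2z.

xy^2z = d·c·c·dcccd = dccdcccd.
Reading y = c takes N from p1 back to p1, so after x·y·y the machine is still in p1, and z then leads to the accepting state p0. Hence dccdcccd ∈ L(N).

dccdcccd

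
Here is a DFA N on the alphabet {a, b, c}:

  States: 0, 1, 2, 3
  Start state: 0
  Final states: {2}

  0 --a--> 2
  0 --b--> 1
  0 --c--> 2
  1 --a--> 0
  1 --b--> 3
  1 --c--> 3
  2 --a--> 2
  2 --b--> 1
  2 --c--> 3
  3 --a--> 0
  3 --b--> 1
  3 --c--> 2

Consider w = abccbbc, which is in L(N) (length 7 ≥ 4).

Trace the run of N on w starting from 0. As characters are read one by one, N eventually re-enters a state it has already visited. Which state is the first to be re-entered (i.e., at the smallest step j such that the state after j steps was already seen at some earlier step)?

Run of N on w = a b c c b b c:
  step 0: 0  (start)
  step 1: 2  (read a: 0→2)
  step 2: 1  (read b: 2→1)
  step 3: 3  (read c: 1→3)
  step 4: 2  (read c: 3→2)   ← first repeat (2 seen earlier)
  step 5: 1  (read b: 2→1)
  step 6: 3  (read b: 1→3)
  step 7: 2  (read c: 3→2)

The earliest repeat is at step j = 4: N is in 2, which it already visited at step i = 1.

2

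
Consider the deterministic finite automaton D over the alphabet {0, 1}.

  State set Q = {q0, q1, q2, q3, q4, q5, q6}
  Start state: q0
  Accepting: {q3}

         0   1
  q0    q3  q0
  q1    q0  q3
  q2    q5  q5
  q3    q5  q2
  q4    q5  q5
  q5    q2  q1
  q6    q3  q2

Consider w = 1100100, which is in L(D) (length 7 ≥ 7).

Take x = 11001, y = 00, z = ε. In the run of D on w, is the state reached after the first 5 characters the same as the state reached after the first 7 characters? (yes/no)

no

State sequence: q0 -1-> q0 -1-> q0 -0-> q3 -0-> q5 -1-> q1 -0-> q0 -0-> q3

After x (step 5): q1. After xy (step 7): q3.
They differ (q1 ≠ q3), so y is not a cycle from the state after x; this split is not the one the pumping-lemma construction produces, and pumping y need not keep the string in L(D).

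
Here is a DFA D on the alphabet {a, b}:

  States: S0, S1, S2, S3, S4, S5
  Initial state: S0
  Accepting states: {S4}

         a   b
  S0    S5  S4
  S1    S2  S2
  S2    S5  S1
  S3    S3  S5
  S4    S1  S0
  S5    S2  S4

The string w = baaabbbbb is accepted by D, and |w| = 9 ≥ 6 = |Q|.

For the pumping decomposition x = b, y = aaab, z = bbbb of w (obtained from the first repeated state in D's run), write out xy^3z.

baaabaaabaaabbbbb

xy^3z = b·aaab·aaab·aaab·bbbb = baaabaaabaaabbbbb.
Reading y = aaab takes D from S4 back to S4, so after x·y·y·y the machine is still in S4, and z then leads to the accepting state S4. Hence baaabaaabaaabbbbb ∈ L(D).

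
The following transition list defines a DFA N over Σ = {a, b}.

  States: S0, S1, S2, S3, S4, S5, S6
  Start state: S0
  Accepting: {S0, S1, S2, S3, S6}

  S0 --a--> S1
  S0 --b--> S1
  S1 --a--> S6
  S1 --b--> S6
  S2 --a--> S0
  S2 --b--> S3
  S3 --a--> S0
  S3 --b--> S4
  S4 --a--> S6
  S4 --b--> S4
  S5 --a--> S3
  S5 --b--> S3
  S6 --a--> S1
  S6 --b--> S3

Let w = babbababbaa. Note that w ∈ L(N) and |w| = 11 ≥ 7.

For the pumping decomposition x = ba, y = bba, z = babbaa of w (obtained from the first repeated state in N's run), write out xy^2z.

babbabbababbaa

xy^2z = ba·bba·bba·babbaa = babbabbababbaa.
Reading y = bba takes N from S6 back to S6, so after x·y·y the machine is still in S6, and z then leads to the accepting state S6. Hence babbabbababbaa ∈ L(N).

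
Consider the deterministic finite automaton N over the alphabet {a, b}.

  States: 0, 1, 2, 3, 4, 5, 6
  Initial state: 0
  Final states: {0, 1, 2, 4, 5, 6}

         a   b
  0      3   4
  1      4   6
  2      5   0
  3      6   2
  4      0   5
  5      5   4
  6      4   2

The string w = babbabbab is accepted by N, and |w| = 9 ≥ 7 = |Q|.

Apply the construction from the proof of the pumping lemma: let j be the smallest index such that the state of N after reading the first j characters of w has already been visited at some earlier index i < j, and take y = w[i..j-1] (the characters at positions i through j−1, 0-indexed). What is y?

State sequence: 0 -b-> 4 -a-> 0 -b-> 4 -b-> 5 -a-> 5 -b-> 4 -b-> 5 -a-> 5 -b-> 4
First repeat at step 2: 0 was already visited.

So i = 0, j = 2, giving x = w[0:0] = ε, y = w[0:2] = ba, z = w[2:9] = bbabbab.
Check: |xy| = 2 ≤ 7 and |y| = 2 ≥ 1. Reading y takes N from 0 back to 0, so every xyⁱz is accepted.
Since N has 7 states, any run of length ≥ 7 visits 7+1 states, so by pigeonhole some state repeats within the first 7 steps — that repeat gives the pumpable loop.

ba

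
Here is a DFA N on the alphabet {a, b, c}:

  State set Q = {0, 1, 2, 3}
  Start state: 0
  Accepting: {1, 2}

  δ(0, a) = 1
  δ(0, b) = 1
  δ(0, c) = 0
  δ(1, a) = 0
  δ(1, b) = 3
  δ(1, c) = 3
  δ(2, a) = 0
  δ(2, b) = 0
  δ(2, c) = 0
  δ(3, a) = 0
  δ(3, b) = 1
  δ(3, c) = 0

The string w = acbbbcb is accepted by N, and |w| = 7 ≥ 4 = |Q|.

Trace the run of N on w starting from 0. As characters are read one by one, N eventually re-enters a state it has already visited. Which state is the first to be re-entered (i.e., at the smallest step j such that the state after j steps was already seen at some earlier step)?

1

Run of N on w = a c b b b c b:
  step 0: 0  (start)
  step 1: 1  (read a: 0→1)
  step 2: 3  (read c: 1→3)
  step 3: 1  (read b: 3→1)   ← first repeat (1 seen earlier)
  step 4: 3  (read b: 1→3)
  step 5: 1  (read b: 3→1)
  step 6: 3  (read c: 1→3)
  step 7: 1  (read b: 3→1)

The earliest repeat is at step j = 3: N is in 1, which it already visited at step i = 1.
With |Q| = 4, pigeonhole forces a state repeat no later than step 4; the substring read between the first and second visits to that state can be pumped.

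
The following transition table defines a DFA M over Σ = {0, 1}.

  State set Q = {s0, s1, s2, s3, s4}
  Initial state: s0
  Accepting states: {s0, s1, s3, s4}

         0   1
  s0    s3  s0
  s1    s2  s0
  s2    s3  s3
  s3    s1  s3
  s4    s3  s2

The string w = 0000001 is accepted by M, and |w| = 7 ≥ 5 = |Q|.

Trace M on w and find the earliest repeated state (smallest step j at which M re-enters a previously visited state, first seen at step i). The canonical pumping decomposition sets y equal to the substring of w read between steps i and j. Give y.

000

State sequence: s0 -0-> s3 -0-> s1 -0-> s2 -0-> s3 -0-> s1 -0-> s2 -1-> s3
First repeat at step 4: s3 was already visited.

So i = 1, j = 4, giving x = w[0:1] = 0, y = w[1:4] = 000, z = w[4:7] = 001.
Check: |xy| = 4 ≤ 5 and |y| = 3 ≥ 1. Reading y takes M from s3 back to s3, so every xyⁱz is accepted.
With |Q| = 5, pigeonhole forces a state repeat no later than step 5; the substring read between the first and second visits to that state can be pumped.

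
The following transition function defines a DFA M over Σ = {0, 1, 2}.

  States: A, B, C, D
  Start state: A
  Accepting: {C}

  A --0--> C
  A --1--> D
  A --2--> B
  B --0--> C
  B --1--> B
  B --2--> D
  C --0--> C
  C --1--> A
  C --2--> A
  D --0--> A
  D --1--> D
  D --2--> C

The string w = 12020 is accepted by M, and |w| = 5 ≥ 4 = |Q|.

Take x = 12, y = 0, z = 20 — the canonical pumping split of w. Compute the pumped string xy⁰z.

1220

xy⁰z = xz = 12·20 = 1220.
Reading y = 0 takes M from C back to C, so after x the machine is still in C, and z then leads to the accepting state C. Hence 1220 ∈ L(M).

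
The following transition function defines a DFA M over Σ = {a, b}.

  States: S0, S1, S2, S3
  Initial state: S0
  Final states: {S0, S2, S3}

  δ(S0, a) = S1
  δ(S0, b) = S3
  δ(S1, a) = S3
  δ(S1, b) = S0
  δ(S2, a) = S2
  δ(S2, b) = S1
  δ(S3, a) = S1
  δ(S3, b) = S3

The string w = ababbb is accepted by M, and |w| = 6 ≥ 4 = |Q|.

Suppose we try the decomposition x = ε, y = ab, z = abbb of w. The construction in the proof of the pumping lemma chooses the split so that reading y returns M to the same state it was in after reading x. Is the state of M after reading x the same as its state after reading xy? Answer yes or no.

Run of M on the first 2 characters of w = a b:
  step 0: S0  (start)
  step 1: S1  (read a: S0→S1)
  step 2: S0  (read b: S1→S0)

After x (step 0): S0. After xy (step 2): S0.
They match, so y = ab drives M around a cycle from S0 back to itself; pumping y any number of times keeps M in S0 before reading z, and xyⁱz ∈ L(M) for every i ≥ 0.

yes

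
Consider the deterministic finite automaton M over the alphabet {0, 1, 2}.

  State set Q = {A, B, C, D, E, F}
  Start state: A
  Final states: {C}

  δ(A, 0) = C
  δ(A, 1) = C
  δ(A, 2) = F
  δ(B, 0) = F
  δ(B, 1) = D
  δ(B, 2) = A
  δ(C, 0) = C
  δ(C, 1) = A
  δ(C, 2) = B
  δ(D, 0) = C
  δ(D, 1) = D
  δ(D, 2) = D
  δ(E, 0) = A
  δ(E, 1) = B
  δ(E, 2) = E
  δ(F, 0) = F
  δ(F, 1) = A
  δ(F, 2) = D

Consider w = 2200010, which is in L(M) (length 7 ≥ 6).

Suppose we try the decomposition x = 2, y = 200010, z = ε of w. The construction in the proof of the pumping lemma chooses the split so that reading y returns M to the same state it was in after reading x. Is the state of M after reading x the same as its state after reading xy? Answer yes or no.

no

State sequence: A -2-> F -2-> D -0-> C -0-> C -0-> C -1-> A -0-> C

After x (step 1): F. After xy (step 7): C.
They differ (F ≠ C), so y is not a cycle from the state after x; this split is not the one the pumping-lemma construction produces, and pumping y need not keep the string in L(M).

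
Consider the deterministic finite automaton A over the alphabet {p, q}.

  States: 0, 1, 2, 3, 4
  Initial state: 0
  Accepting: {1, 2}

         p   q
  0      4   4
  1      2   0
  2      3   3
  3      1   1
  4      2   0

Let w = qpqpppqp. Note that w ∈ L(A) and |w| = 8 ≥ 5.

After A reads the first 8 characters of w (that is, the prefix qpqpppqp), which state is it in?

State sequence: 0 -q-> 4 -p-> 2 -q-> 3 -p-> 1 -p-> 2 -p-> 3 -q-> 1 -p-> 2

After reading 8 characters, A is in state 2.
(This kind of state-tracing is the core of the pumping-lemma construction: with 5 states, pigeonhole forces a repeat within the first 5 steps.)

2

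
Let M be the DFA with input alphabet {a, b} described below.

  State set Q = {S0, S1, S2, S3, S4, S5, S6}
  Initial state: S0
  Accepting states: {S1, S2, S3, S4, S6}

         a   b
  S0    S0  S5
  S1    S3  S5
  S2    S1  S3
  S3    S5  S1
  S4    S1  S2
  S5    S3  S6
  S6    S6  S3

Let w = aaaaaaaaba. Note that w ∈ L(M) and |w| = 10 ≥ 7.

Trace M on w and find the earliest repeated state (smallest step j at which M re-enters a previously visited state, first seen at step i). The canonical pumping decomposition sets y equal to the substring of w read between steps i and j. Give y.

State sequence: S0 -a-> S0 -a-> S0 -a-> S0 -a-> S0 -a-> S0 -a-> S0 -a-> S0 -a-> S0 -b-> S5 -a-> S3
First repeat at step 1: S0 was already visited.

So i = 0, j = 1, giving x = w[0:0] = ε, y = w[0:1] = a, z = w[1:10] = aaaaaaaba.
Check: |xy| = 1 ≤ 7 and |y| = 1 ≥ 1. Reading y takes M from S0 back to S0, so every xyⁱz is accepted.

a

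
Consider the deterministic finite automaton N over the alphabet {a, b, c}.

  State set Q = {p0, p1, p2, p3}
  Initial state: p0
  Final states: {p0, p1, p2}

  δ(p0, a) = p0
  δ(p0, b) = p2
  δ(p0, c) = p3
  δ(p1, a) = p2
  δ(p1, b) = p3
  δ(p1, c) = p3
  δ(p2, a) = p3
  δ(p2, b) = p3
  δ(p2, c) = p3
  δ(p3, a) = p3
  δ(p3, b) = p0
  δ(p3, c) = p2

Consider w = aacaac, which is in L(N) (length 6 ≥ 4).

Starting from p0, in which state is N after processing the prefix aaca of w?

p3

State sequence: p0 -a-> p0 -a-> p0 -c-> p3 -a-> p3

After reading 4 characters, N is in state p3.
(This kind of state-tracing is the core of the pumping-lemma construction: with 4 states, pigeonhole forces a repeat within the first 4 steps.)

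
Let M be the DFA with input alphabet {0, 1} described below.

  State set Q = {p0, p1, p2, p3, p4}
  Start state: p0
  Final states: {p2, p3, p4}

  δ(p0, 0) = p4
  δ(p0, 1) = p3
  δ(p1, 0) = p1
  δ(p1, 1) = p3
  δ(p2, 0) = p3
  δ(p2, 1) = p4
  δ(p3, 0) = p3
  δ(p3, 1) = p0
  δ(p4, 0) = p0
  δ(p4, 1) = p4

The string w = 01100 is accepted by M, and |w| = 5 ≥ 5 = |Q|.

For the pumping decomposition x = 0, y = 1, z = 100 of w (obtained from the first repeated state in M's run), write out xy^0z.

0100

xy⁰z = xz = 0·100 = 0100.
Reading y = 1 takes M from p4 back to p4, so after x the machine is still in p4, and z then leads to the accepting state p4. Hence 0100 ∈ L(M).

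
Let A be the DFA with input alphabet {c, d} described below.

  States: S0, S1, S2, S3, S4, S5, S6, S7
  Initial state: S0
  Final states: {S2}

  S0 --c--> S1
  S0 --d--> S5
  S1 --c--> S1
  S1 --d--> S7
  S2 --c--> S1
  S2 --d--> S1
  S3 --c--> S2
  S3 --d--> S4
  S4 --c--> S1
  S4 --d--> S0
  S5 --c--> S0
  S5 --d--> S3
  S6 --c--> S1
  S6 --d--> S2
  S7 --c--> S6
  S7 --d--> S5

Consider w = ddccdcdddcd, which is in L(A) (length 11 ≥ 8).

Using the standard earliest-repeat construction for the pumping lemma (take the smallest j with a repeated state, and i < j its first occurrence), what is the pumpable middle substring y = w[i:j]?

cdcd

Run of A on w = d d c c d c d d d c d:
  step 0: S0  (start)
  step 1: S5  (read d: S0→S5)
  step 2: S3  (read d: S5→S3)
  step 3: S2  (read c: S3→S2)
  step 4: S1  (read c: S2→S1)
  step 5: S7  (read d: S1→S7)
  step 6: S6  (read c: S7→S6)
  step 7: S2  (read d: S6→S2)   ← first repeat (S2 seen earlier)
  step 8: S1  (read d: S2→S1)
  step 9: S7  (read d: S1→S7)
  step 10: S6  (read c: S7→S6)
  step 11: S2  (read d: S6→S2)

So i = 3, j = 7, giving x = w[0:3] = ddc, y = w[3:7] = cdcd, z = w[7:11] = ddcd.
Check: |xy| = 7 ≤ 8 and |y| = 4 ≥ 1. Reading y takes A from S2 back to S2, so every xyⁱz is accepted.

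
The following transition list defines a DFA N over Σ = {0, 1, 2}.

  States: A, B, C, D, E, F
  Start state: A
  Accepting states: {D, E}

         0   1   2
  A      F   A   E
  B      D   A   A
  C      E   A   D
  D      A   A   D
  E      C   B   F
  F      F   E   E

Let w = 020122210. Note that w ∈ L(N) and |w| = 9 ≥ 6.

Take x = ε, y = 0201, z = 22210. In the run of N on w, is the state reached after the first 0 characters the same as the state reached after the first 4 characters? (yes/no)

yes

State sequence: A -0-> F -2-> E -0-> C -1-> A

After x (step 0): A. After xy (step 4): A.
They match, so y = 0201 drives N around a cycle from A back to itself; pumping y any number of times keeps N in A before reading z, and xyⁱz ∈ L(N) for every i ≥ 0.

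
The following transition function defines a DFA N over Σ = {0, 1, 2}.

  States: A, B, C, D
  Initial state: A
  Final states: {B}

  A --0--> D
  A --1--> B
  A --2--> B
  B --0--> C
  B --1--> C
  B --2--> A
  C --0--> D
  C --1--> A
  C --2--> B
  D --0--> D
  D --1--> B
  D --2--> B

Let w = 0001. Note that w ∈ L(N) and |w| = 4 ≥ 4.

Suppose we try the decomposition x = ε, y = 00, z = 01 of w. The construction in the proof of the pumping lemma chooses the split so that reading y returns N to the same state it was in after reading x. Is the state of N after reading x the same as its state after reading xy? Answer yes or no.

no

Run of N on the first 2 characters of w = 0 0:
  step 0: A  (start)
  step 1: D  (read 0: A→D)
  step 2: D  (read 0: D→D)

After x (step 0): A. After xy (step 2): D.
They differ (A ≠ D), so y is not a cycle from the state after x; this split is not the one the pumping-lemma construction produces, and pumping y need not keep the string in L(N).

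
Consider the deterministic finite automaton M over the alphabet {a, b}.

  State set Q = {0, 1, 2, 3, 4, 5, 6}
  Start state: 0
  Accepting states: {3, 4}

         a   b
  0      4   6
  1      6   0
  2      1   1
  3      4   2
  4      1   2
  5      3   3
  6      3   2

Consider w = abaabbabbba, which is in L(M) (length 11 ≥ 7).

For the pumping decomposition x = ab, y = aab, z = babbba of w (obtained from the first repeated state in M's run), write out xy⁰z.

xy⁰z = xz = ab·babbba = abbabbba.
Reading y = aab takes M from 2 back to 2, so after x the machine is still in 2, and z then leads to the accepting state 4. Hence abbabbba ∈ L(M).

abbabbba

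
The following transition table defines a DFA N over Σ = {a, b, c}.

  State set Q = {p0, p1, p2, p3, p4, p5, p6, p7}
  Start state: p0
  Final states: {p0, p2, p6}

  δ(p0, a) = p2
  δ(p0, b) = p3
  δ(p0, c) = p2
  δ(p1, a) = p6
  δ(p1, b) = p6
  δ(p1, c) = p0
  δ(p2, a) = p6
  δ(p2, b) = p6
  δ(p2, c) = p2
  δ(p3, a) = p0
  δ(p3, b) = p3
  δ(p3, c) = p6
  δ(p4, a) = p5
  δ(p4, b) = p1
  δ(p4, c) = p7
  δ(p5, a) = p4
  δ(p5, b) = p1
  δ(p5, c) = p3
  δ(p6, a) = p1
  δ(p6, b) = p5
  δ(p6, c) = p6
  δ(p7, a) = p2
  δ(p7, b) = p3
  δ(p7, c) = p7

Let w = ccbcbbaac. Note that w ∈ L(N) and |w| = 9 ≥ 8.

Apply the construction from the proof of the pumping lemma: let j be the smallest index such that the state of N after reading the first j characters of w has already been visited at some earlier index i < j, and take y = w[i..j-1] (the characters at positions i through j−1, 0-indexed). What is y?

State sequence: p0 -c-> p2 -c-> p2 -b-> p6 -c-> p6 -b-> p5 -b-> p1 -a-> p6 -a-> p1 -c-> p0
First repeat at step 2: p2 was already visited.

So i = 1, j = 2, giving x = w[0:1] = c, y = w[1:2] = c, z = w[2:9] = bcbbaac.
Check: |xy| = 2 ≤ 8 and |y| = 1 ≥ 1. Reading y takes N from p2 back to p2, so every xyⁱz is accepted.

c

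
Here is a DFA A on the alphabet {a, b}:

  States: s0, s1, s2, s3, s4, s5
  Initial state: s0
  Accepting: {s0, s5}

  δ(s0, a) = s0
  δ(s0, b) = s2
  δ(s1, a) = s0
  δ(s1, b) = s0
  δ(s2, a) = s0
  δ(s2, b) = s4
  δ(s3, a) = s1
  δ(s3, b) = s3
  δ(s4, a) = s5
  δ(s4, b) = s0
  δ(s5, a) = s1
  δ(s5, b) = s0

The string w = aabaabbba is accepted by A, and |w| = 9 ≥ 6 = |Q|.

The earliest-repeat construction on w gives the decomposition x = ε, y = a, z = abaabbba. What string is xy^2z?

aaabaabbba

xy^2z = ε·a·a·abaabbba = aaabaabbba.
Reading y = a takes A from s0 back to s0, so after x·y·y the machine is still in s0, and z then leads to the accepting state s0. Hence aaabaabbba ∈ L(A).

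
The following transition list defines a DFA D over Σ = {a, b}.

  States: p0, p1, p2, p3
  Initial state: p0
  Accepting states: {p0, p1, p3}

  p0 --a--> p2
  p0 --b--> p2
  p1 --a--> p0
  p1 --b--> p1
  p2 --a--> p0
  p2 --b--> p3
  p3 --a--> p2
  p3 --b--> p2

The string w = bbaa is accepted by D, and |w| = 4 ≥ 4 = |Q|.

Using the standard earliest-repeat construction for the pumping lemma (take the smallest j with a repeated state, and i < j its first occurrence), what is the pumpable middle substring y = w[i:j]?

ba

State sequence: p0 -b-> p2 -b-> p3 -a-> p2 -a-> p0
First repeat at step 3: p2 was already visited.

So i = 1, j = 3, giving x = w[0:1] = b, y = w[1:3] = ba, z = w[3:4] = a.
Check: |xy| = 3 ≤ 4 and |y| = 2 ≥ 1. Reading y takes D from p2 back to p2, so every xyⁱz is accepted.
With |Q| = 4, pigeonhole forces a state repeat no later than step 4; the substring read between the first and second visits to that state can be pumped.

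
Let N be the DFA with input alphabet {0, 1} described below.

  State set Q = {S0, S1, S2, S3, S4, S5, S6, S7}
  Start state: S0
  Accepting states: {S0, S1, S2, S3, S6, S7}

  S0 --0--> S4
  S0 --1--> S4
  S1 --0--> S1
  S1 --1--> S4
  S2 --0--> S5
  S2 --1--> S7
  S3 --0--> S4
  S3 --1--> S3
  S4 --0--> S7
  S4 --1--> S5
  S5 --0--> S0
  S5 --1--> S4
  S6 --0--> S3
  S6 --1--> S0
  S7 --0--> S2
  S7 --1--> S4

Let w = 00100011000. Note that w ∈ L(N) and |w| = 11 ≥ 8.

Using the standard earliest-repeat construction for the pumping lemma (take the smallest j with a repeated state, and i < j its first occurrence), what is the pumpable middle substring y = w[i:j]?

Run of N on w = 0 0 1 0 0 0 1 1 0 0 0:
  step 0: S0  (start)
  step 1: S4  (read 0: S0→S4)
  step 2: S7  (read 0: S4→S7)
  step 3: S4  (read 1: S7→S4)   ← first repeat (S4 seen earlier)
  step 4: S7  (read 0: S4→S7)
  step 5: S2  (read 0: S7→S2)
  step 6: S5  (read 0: S2→S5)
  step 7: S4  (read 1: S5→S4)
  step 8: S5  (read 1: S4→S5)
  step 9: S0  (read 0: S5→S0)
  step 10: S4  (read 0: S0→S4)
  step 11: S7  (read 0: S4→S7)

So i = 1, j = 3, giving x = w[0:1] = 0, y = w[1:3] = 01, z = w[3:11] = 00011000.
Check: |xy| = 3 ≤ 8 and |y| = 2 ≥ 1. Reading y takes N from S4 back to S4, so every xyⁱz is accepted.

01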